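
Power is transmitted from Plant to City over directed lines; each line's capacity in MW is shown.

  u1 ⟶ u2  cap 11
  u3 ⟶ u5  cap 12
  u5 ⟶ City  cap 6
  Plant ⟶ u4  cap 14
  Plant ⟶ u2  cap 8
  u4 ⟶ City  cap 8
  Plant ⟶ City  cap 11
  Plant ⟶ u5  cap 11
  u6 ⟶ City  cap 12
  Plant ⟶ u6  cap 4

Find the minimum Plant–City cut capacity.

Augment Plant→City: bottleneck 11, flow now 11.
Augment Plant→u4→City: bottleneck 8, flow now 19.
Augment Plant→u5→City: bottleneck 6, flow now 25.
Augment Plant→u6→City: bottleneck 4, flow now 29.
No augmenting path remains; maximum flow = 29.
By max-flow min-cut, the minimum cut capacity equals the max flow.
In the residual graph, reachable from Plant: {Plant, u2, u4, u5}.
Min-cut edges: Plant→u6 (4), Plant→City (11), u4→City (8), u5→City (6); capacity 4 + 11 + 8 + 6 = 29.

29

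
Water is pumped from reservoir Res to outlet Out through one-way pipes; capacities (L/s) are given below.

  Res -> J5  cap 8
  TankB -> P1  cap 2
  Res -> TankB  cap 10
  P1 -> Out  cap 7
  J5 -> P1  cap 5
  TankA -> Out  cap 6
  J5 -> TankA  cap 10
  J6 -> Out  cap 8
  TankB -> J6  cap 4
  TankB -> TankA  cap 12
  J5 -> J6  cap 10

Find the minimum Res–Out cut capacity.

Augment Res→J5→P1→Out: bottleneck 5, flow now 5.
Augment Res→J5→J6→Out: bottleneck 3, flow now 8.
Augment Res→TankB→P1→Out: bottleneck 2, flow now 10.
Augment Res→TankB→J6→Out: bottleneck 4, flow now 14.
Augment Res→TankB→TankA→Out: bottleneck 4, flow now 18.
No augmenting path remains; maximum flow = 18.
By max-flow min-cut, the minimum cut capacity equals the max flow.
In the residual graph, reachable from Res: {Res}.
Min-cut edges: Res→J5 (8), Res→TankB (10); capacity 8 + 10 = 18.

18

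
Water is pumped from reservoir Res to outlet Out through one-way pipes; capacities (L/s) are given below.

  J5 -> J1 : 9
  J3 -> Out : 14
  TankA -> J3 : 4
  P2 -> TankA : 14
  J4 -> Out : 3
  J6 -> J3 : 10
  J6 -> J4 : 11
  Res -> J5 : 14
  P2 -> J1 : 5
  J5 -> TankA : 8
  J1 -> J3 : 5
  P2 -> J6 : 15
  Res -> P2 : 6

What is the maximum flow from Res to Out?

Augment Res→P2→J6→J4→Out: bottleneck 3, flow now 3.
Augment Res→P2→J6→J3→Out: bottleneck 3, flow now 6.
Augment Res→J5→J1→J3→Out: bottleneck 5, flow now 11.
Augment Res→J5→TankA→J3→Out: bottleneck 4, flow now 15.
No augmenting path remains; maximum flow = 15.
In the residual graph, reachable from Res: {Res, J5, J1, TankA}.
Min-cut edges: Res→P2 (6), J1→J3 (5), TankA→J3 (4); capacity 6 + 5 + 4 = 15.
This cut is saturated, so no flow can exceed 15.

15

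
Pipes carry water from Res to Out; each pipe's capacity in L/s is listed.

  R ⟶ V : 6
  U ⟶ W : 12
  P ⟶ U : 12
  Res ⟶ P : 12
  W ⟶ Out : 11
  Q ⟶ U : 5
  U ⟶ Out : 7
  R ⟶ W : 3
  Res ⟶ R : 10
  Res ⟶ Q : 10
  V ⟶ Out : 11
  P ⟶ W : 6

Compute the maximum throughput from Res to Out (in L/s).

24

Augment Res→P→U→Out: bottleneck 7, flow now 7.
Augment Res→P→W→Out: bottleneck 5, flow now 12.
Augment Res→R→V→Out: bottleneck 6, flow now 18.
Augment Res→R→W→Out: bottleneck 3, flow now 21.
Augment Res→Q→U→W→Out: bottleneck 3, flow now 24.
No augmenting path remains; maximum flow = 24.
In the residual graph, reachable from Res: {Res, P, Q, R, U, W}.
Min-cut edges: R→V (6), U→Out (7), W→Out (11); capacity 6 + 7 + 11 = 24.
This cut is saturated, so no flow can exceed 24.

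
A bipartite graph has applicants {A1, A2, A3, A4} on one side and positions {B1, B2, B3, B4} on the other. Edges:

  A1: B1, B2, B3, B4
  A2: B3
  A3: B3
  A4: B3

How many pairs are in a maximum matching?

2

Unit-capacity flow: source→left, listed edges, right→sink; max matching = max flow.
Augmenting path A1→B1 (+1); matched 1.
Augmenting path A2→B3 (+1); matched 2.
No augmenting path remains; maximum matching = 2.
König certificate: {A1, B3} is a vertex cover of size 2 (every listed pair touches it), so no matching can be larger.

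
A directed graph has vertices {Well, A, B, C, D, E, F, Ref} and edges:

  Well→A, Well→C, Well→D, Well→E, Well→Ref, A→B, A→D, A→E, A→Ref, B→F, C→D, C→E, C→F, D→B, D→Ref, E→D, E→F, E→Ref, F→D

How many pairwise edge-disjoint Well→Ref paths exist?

4

Assign every edge capacity 1; by Menger, the answer equals the max flow.
Path Well→Ref (+1); total 1.
Path Well→A→Ref (+1); total 2.
Path Well→D→Ref (+1); total 3.
Path Well→E→Ref (+1); total 4.
No residual Well→Ref path; max flow = 4.
Certifying cut of size 4: {D→Ref, E→Ref, Well→A, Well→Ref}.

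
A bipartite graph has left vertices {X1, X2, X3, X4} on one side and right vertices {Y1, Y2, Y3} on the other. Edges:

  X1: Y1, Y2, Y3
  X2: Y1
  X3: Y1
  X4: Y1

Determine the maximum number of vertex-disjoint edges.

Unit-capacity flow: source→left, listed edges, right→sink; max matching = max flow.
Augmenting path X1→Y1 (+1); matched 1.
Augmenting path X2→Y1→X1→Y2 (+1); matched 2.
No augmenting path remains; maximum matching = 2.
König certificate: {X1, Y1} is a vertex cover of size 2 (every listed pair touches it), so no matching can be larger.

2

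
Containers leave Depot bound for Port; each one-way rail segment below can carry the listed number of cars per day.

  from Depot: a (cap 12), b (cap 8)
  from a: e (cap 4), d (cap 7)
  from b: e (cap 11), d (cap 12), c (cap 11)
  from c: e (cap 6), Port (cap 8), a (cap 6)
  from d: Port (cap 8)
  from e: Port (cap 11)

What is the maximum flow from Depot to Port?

19

Augment Depot→a→d→Port: bottleneck 7, flow now 7.
Augment Depot→a→e→Port: bottleneck 4, flow now 11.
Augment Depot→b→c→Port: bottleneck 8, flow now 19.
No augmenting path remains; maximum flow = 19.
In the residual graph, reachable from Depot: {Depot, a}.
Min-cut edges: Depot→b (8), a→d (7), a→e (4); capacity 8 + 7 + 4 = 19.
This cut is saturated, so no flow can exceed 19.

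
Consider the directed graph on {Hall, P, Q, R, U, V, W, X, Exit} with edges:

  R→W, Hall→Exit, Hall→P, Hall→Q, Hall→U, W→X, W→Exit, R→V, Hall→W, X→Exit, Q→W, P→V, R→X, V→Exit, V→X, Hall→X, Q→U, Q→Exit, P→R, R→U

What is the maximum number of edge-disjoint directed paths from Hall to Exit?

Assign every edge capacity 1; by Menger, the answer equals the max flow.
Path Hall→Exit (+1); total 1.
Path Hall→Q→Exit (+1); total 2.
Path Hall→W→Exit (+1); total 3.
Path Hall→X→Exit (+1); total 4.
Path Hall→P→V→Exit (+1); total 5.
No residual Hall→Exit path; max flow = 5.
Certifying cut of size 5: {Hall→Exit, Hall→P, Hall→Q, Hall→W, Hall→X}.

5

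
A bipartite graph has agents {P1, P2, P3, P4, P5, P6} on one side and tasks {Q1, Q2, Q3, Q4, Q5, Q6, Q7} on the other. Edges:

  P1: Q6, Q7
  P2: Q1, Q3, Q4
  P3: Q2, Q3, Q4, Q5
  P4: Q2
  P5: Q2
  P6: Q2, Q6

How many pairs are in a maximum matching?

Unit-capacity flow: source→left, listed edges, right→sink; max matching = max flow.
Augmenting path P1→Q6 (+1); matched 1.
Augmenting path P2→Q1 (+1); matched 2.
Augmenting path P3→Q2 (+1); matched 3.
Augmenting path P4→Q2→P3→Q3 (+1); matched 4.
Augmenting path P6→Q6→P1→Q7 (+1); matched 5.
No augmenting path remains; maximum matching = 5.
König certificate: {P1, P2, P3, P6, Q2} is a vertex cover of size 5 (every listed pair touches it), so no matching can be larger.

5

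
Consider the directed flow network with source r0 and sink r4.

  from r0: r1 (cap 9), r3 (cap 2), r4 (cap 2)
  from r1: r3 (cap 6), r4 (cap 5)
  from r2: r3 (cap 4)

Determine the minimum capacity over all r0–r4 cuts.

7

Augment r0→r4: bottleneck 2, flow now 2.
Augment r0→r1→r4: bottleneck 5, flow now 7.
No augmenting path remains; maximum flow = 7.
By max-flow min-cut, the minimum cut capacity equals the max flow.
In the residual graph, reachable from r0: {r0, r1, r3}.
Min-cut edges: r0→r4 (2), r1→r4 (5); capacity 2 + 5 = 7.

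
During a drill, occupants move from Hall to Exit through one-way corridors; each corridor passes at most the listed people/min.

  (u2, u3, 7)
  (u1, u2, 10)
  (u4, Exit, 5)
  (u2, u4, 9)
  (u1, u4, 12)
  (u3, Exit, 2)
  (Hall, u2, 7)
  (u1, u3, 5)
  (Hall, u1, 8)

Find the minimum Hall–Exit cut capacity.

Augment Hall→u1→u3→Exit: bottleneck 2, flow now 2.
Augment Hall→u1→u4→Exit: bottleneck 5, flow now 7.
No augmenting path remains; maximum flow = 7.
By max-flow min-cut, the minimum cut capacity equals the max flow.
In the residual graph, reachable from Hall: {Hall, u1, u2, u3, u4}.
Min-cut edges: u3→Exit (2), u4→Exit (5); capacity 2 + 5 = 7.

7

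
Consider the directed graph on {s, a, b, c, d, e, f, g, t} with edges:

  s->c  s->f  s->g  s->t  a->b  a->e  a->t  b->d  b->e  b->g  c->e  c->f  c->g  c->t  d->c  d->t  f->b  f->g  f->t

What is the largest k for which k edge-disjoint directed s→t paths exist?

Assign every edge capacity 1; by Menger, the answer equals the max flow.
Path s→t (+1); total 1.
Path s→c→t (+1); total 2.
Path s→f→t (+1); total 3.
No residual s→t path; max flow = 3.
Certifying cut of size 3: {s→c, s→f, s→t}.

3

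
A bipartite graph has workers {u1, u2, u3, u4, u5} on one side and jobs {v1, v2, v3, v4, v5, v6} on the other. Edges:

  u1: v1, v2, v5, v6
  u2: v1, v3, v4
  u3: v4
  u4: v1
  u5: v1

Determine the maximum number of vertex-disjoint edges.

Unit-capacity flow: source→left, listed edges, right→sink; max matching = max flow.
Augmenting path u1→v1 (+1); matched 1.
Augmenting path u2→v3 (+1); matched 2.
Augmenting path u3→v4 (+1); matched 3.
Augmenting path u4→v1→u1→v2 (+1); matched 4.
No augmenting path remains; maximum matching = 4.
König certificate: {u1, u2, u3, v1} is a vertex cover of size 4 (every listed pair touches it), so no matching can be larger.

4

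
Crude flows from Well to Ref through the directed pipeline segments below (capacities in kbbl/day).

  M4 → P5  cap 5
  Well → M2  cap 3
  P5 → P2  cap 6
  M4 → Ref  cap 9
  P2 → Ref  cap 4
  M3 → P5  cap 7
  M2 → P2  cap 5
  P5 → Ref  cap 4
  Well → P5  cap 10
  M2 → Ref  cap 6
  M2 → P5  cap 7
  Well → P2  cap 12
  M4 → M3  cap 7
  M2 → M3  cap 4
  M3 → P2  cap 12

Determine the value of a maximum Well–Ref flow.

11

Augment Well→M2→Ref: bottleneck 3, flow now 3.
Augment Well→P5→Ref: bottleneck 4, flow now 7.
Augment Well→P2→Ref: bottleneck 4, flow now 11.
No augmenting path remains; maximum flow = 11.
In the residual graph, reachable from Well: {Well, P5, P2}.
Min-cut edges: Well→M2 (3), P5→Ref (4), P2→Ref (4); capacity 3 + 4 + 4 = 11.
This cut is saturated, so no flow can exceed 11.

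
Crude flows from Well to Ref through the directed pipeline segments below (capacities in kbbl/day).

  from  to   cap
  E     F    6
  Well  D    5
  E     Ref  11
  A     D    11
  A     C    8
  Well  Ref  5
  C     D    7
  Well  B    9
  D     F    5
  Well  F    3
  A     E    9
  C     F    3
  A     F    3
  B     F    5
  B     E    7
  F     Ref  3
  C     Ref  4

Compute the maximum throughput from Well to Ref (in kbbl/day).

15

Augment Well→Ref: bottleneck 5, flow now 5.
Augment Well→F→Ref: bottleneck 3, flow now 8.
Augment Well→B→E→Ref: bottleneck 7, flow now 15.
No augmenting path remains; maximum flow = 15.
In the residual graph, reachable from Well: {Well, B, D, F}.
Min-cut edges: Well→Ref (5), B→E (7), F→Ref (3); capacity 5 + 7 + 3 = 15.
This cut is saturated, so no flow can exceed 15.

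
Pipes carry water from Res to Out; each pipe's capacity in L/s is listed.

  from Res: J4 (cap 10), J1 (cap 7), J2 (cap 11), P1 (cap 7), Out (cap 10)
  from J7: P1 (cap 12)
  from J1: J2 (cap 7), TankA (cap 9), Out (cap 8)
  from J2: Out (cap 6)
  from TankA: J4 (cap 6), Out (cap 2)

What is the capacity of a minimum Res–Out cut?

Augment Res→Out: bottleneck 10, flow now 10.
Augment Res→J1→Out: bottleneck 7, flow now 17.
Augment Res→J2→Out: bottleneck 6, flow now 23.
No augmenting path remains; maximum flow = 23.
By max-flow min-cut, the minimum cut capacity equals the max flow.
In the residual graph, reachable from Res: {Res, J4, J2, P1}.
Min-cut edges: Res→J1 (7), Res→Out (10), J2→Out (6); capacity 7 + 10 + 6 = 23.

23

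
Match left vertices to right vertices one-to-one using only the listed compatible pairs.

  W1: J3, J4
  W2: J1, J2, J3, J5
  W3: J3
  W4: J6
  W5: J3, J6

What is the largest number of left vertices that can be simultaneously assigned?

4

Unit-capacity flow: source→left, listed edges, right→sink; max matching = max flow.
Augmenting path W1→J3 (+1); matched 1.
Augmenting path W2→J1 (+1); matched 2.
Augmenting path W4→J6 (+1); matched 3.
Augmenting path W3→J3→W1→J4 (+1); matched 4.
No augmenting path remains; maximum matching = 4.
König certificate: {W1, W2, J3, J6} is a vertex cover of size 4 (every listed pair touches it), so no matching can be larger.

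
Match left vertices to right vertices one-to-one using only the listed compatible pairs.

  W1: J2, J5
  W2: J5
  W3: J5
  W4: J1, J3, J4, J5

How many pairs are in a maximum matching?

Unit-capacity flow: source→left, listed edges, right→sink; max matching = max flow.
Augmenting path W1→J2 (+1); matched 1.
Augmenting path W2→J5 (+1); matched 2.
Augmenting path W4→J1 (+1); matched 3.
No augmenting path remains; maximum matching = 3.
König certificate: {W1, W4, J5} is a vertex cover of size 3 (every listed pair touches it), so no matching can be larger.

3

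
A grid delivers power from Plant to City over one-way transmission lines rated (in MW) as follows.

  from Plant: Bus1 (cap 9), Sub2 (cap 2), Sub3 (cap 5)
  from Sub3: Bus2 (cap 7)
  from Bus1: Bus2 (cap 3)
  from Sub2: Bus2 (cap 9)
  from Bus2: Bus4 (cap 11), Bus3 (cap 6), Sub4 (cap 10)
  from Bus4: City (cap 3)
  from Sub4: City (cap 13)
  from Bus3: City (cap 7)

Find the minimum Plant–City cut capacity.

Augment Plant→Sub3→Bus2→Bus4→City: bottleneck 3, flow now 3.
Augment Plant→Sub3→Bus2→Sub4→City: bottleneck 2, flow now 5.
Augment Plant→Bus1→Bus2→Sub4→City: bottleneck 3, flow now 8.
Augment Plant→Sub2→Bus2→Sub4→City: bottleneck 2, flow now 10.
No augmenting path remains; maximum flow = 10.
By max-flow min-cut, the minimum cut capacity equals the max flow.
In the residual graph, reachable from Plant: {Plant, Bus1}.
Min-cut edges: Plant→Sub3 (5), Plant→Sub2 (2), Bus1→Bus2 (3); capacity 5 + 2 + 3 = 10.

10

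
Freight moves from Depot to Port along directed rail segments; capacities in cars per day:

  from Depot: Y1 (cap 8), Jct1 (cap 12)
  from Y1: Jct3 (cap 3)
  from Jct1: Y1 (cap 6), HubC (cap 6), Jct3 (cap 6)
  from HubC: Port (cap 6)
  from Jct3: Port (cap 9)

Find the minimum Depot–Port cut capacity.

15

Augment Depot→Y1→Jct3→Port: bottleneck 3, flow now 3.
Augment Depot→Jct1→HubC→Port: bottleneck 6, flow now 9.
Augment Depot→Jct1→Jct3→Port: bottleneck 6, flow now 15.
No augmenting path remains; maximum flow = 15.
By max-flow min-cut, the minimum cut capacity equals the max flow.
In the residual graph, reachable from Depot: {Depot, Y1}.
Min-cut edges: Depot→Jct1 (12), Y1→Jct3 (3); capacity 12 + 3 = 15.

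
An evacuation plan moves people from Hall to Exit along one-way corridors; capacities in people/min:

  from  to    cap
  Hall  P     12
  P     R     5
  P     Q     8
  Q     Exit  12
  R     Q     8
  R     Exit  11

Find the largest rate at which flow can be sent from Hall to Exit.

12

Augment Hall→P→Q→Exit: bottleneck 8, flow now 8.
Augment Hall→P→R→Exit: bottleneck 4, flow now 12.
No augmenting path remains; maximum flow = 12.
In the residual graph, reachable from Hall: {Hall}.
Min-cut edges: Hall→P (12); capacity 12 = 12.
This cut is saturated, so no flow can exceed 12.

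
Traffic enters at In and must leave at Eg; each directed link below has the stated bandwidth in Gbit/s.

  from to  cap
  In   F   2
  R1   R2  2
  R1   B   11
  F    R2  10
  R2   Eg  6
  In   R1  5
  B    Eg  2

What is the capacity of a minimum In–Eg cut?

6

Augment In→F→R2→Eg: bottleneck 2, flow now 2.
Augment In→R1→R2→Eg: bottleneck 2, flow now 4.
Augment In→R1→B→Eg: bottleneck 2, flow now 6.
No augmenting path remains; maximum flow = 6.
By max-flow min-cut, the minimum cut capacity equals the max flow.
In the residual graph, reachable from In: {In, R1, B}.
Min-cut edges: In→F (2), R1→R2 (2), B→Eg (2); capacity 2 + 2 + 2 = 6.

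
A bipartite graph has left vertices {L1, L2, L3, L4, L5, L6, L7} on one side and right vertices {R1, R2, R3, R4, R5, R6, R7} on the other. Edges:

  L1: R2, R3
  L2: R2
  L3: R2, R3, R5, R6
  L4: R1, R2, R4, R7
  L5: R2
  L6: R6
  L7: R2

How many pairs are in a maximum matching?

5

Unit-capacity flow: source→left, listed edges, right→sink; max matching = max flow.
Augmenting path L1→R2 (+1); matched 1.
Augmenting path L3→R3 (+1); matched 2.
Augmenting path L4→R1 (+1); matched 3.
Augmenting path L6→R6 (+1); matched 4.
Augmenting path L2→R2→L1→R3→L3→R5 (+1); matched 5.
No augmenting path remains; maximum matching = 5.
König certificate: {L1, L3, L4, L6, R2} is a vertex cover of size 5 (every listed pair touches it), so no matching can be larger.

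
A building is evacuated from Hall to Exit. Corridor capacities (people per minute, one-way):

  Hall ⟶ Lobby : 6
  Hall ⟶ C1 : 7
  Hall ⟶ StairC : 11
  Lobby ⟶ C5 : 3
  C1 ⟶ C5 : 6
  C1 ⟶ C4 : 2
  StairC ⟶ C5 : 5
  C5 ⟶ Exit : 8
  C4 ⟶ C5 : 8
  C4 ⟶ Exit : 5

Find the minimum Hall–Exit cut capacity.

Augment Hall→Lobby→C5→Exit: bottleneck 3, flow now 3.
Augment Hall→C1→C5→Exit: bottleneck 5, flow now 8.
Augment Hall→C1→C4→Exit: bottleneck 2, flow now 10.
No augmenting path remains; maximum flow = 10.
By max-flow min-cut, the minimum cut capacity equals the max flow.
In the residual graph, reachable from Hall: {Hall, Lobby, C1, StairC, C5}.
Min-cut edges: C1→C4 (2), C5→Exit (8); capacity 2 + 8 = 10.

10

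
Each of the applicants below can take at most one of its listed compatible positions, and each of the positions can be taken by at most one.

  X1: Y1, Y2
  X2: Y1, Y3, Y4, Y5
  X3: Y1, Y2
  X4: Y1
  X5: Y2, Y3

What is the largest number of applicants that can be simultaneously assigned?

4

Unit-capacity flow: source→left, listed edges, right→sink; max matching = max flow.
Augmenting path X1→Y1 (+1); matched 1.
Augmenting path X2→Y3 (+1); matched 2.
Augmenting path X3→Y2 (+1); matched 3.
Augmenting path X5→Y3→X2→Y4 (+1); matched 4.
No augmenting path remains; maximum matching = 4.
König certificate: {X2, X5, Y1, Y2} is a vertex cover of size 4 (every listed pair touches it), so no matching can be larger.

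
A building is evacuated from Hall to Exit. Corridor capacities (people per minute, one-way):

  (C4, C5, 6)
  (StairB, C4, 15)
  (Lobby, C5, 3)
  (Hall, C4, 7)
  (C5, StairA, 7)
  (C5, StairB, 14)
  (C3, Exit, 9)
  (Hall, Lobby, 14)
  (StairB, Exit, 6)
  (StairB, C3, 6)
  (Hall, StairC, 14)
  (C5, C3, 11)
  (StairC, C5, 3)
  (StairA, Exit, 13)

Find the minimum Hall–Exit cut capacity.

12

Augment Hall→StairC→C5→StairA→Exit: bottleneck 3, flow now 3.
Augment Hall→Lobby→C5→StairA→Exit: bottleneck 3, flow now 6.
Augment Hall→C4→C5→StairA→Exit: bottleneck 1, flow now 7.
Augment Hall→C4→C5→StairB→Exit: bottleneck 5, flow now 12.
No augmenting path remains; maximum flow = 12.
By max-flow min-cut, the minimum cut capacity equals the max flow.
In the residual graph, reachable from Hall: {Hall, StairC, Lobby, C4}.
Min-cut edges: StairC→C5 (3), Lobby→C5 (3), C4→C5 (6); capacity 3 + 3 + 6 = 12.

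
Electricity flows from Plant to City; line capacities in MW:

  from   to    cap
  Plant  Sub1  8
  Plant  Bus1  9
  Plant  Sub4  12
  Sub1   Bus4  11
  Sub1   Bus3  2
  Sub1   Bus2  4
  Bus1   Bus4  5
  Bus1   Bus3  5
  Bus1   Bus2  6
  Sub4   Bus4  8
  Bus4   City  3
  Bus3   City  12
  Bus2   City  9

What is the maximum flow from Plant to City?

Augment Plant→Sub1→Bus4→City: bottleneck 3, flow now 3.
Augment Plant→Sub1→Bus3→City: bottleneck 2, flow now 5.
Augment Plant→Sub1→Bus2→City: bottleneck 3, flow now 8.
Augment Plant→Bus1→Bus3→City: bottleneck 5, flow now 13.
Augment Plant→Bus1→Bus2→City: bottleneck 4, flow now 17.
Augment Plant→Sub4→Bus4→Sub1→Bus2→City: bottleneck 1, flow now 18. (uses reverse residual edge)
No augmenting path remains; maximum flow = 18.
In the residual graph, reachable from Plant: {Plant, Sub1, Sub4, Bus4}.
Min-cut edges: Plant→Bus1 (9), Sub1→Bus3 (2), Sub1→Bus2 (4), Bus4→City (3); capacity 9 + 2 + 4 + 3 = 18.
This cut is saturated, so no flow can exceed 18.

18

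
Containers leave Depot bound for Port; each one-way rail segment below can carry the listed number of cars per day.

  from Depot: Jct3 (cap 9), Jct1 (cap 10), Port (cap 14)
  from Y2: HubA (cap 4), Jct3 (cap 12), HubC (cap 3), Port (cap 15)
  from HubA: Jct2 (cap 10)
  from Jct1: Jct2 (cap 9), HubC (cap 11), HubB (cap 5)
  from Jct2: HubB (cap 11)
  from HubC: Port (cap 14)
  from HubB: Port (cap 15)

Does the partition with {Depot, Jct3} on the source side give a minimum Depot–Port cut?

Given cut capacity: 10 + 14 = 24.
Augment Depot→Port: bottleneck 14, flow now 14.
Augment Depot→Jct1→HubC→Port: bottleneck 10, flow now 24.
No augmenting path remains; maximum flow = 24.
Cut capacity 24 equals the max flow, so it is a minimum cut.

Yes — it is a minimum cut (capacity 24).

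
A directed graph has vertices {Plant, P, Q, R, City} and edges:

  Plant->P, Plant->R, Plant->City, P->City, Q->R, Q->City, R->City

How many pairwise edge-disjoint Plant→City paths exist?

Assign every edge capacity 1; by Menger, the answer equals the max flow.
Path Plant→City (+1); total 1.
Path Plant→P→City (+1); total 2.
Path Plant→R→City (+1); total 3.
No residual Plant→City path; max flow = 3.
Certifying cut of size 3: {Plant→City, Plant→P, Plant→R}.

3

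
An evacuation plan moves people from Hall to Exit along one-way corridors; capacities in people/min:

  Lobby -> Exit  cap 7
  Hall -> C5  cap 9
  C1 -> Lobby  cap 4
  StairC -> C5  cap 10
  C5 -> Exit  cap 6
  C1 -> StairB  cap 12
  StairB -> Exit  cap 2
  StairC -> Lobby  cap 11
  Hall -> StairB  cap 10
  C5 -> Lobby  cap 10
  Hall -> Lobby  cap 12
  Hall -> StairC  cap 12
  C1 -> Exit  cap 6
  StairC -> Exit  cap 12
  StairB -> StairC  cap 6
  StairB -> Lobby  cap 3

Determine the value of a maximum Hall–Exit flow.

Augment Hall→StairB→Exit: bottleneck 2, flow now 2.
Augment Hall→StairC→Exit: bottleneck 12, flow now 14.
Augment Hall→C5→Exit: bottleneck 6, flow now 20.
Augment Hall→Lobby→Exit: bottleneck 7, flow now 27.
No augmenting path remains; maximum flow = 27.
In the residual graph, reachable from Hall: {Hall, StairB, StairC, C5, Lobby}.
Min-cut edges: StairB→Exit (2), StairC→Exit (12), C5→Exit (6), Lobby→Exit (7); capacity 2 + 12 + 6 + 7 = 27.
This cut is saturated, so no flow can exceed 27.

27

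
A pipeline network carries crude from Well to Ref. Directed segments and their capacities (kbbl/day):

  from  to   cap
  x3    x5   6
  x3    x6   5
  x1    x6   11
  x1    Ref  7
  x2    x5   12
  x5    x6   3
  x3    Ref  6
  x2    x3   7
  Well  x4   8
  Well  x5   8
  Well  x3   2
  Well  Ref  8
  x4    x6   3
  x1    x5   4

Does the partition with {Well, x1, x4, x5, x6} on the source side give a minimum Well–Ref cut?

No — its capacity is 17, but the minimum cut has capacity 10.

Given cut capacity: 2 + 8 + 7 = 17.
Augment Well→Ref: bottleneck 8, flow now 8.
Augment Well→x3→Ref: bottleneck 2, flow now 10.
No augmenting path remains; maximum flow = 10.
In the residual graph, reachable from Well: {Well, x4, x5, x6}.
Min-cut edges: Well→x3 (2), Well→Ref (8); capacity 2 + 8 = 10.
Cut capacity 17 exceeds the max flow 10, so it is not minimum.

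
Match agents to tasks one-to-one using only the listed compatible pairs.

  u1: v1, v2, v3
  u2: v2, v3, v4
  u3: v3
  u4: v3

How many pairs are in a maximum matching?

Unit-capacity flow: source→left, listed edges, right→sink; max matching = max flow.
Augmenting path u1→v1 (+1); matched 1.
Augmenting path u2→v2 (+1); matched 2.
Augmenting path u3→v3 (+1); matched 3.
No augmenting path remains; maximum matching = 3.
König certificate: {u1, u2, v3} is a vertex cover of size 3 (every listed pair touches it), so no matching can be larger.

3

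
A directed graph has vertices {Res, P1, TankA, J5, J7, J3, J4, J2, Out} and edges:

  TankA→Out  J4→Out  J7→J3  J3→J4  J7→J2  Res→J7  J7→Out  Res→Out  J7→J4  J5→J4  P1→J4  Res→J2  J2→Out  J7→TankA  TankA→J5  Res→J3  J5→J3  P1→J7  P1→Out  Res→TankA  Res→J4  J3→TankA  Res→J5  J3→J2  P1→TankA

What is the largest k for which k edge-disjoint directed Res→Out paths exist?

Assign every edge capacity 1; by Menger, the answer equals the max flow.
Path Res→Out (+1); total 1.
Path Res→TankA→Out (+1); total 2.
Path Res→J7→Out (+1); total 3.
Path Res→J4→Out (+1); total 4.
Path Res→J2→Out (+1); total 5.
No residual Res→Out path; max flow = 5.
Certifying cut of size 5: {J2→Out, J4→Out, Res→J7, Res→Out, TankA→Out}.

5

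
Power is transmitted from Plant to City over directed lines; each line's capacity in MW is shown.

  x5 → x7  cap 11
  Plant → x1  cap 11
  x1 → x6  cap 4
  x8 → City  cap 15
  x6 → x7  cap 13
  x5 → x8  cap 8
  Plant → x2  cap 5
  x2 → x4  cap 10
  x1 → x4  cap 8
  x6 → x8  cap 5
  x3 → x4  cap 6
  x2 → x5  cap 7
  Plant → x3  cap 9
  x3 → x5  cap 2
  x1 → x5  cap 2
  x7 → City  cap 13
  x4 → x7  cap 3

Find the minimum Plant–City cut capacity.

Augment Plant→x1→x4→x7→City: bottleneck 3, flow now 3.
Augment Plant→x1→x5→x7→City: bottleneck 2, flow now 5.
Augment Plant→x1→x6→x7→City: bottleneck 4, flow now 9.
Augment Plant→x2→x5→x7→City: bottleneck 4, flow now 13.
Augment Plant→x2→x5→x8→City: bottleneck 1, flow now 14.
Augment Plant→x3→x5→x8→City: bottleneck 2, flow now 16.
No augmenting path remains; maximum flow = 16.
By max-flow min-cut, the minimum cut capacity equals the max flow.
In the residual graph, reachable from Plant: {Plant, x1, x3, x4}.
Min-cut edges: Plant→x2 (5), x1→x5 (2), x1→x6 (4), x3→x5 (2), x4→x7 (3); capacity 5 + 2 + 4 + 2 + 3 = 16.

16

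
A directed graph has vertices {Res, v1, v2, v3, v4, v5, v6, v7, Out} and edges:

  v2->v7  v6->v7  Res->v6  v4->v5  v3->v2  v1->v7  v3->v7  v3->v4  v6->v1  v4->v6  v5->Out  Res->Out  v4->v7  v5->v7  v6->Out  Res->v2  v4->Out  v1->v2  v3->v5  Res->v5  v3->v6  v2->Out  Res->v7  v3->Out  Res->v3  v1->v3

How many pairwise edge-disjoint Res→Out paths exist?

Assign every edge capacity 1; by Menger, the answer equals the max flow.
Path Res→Out (+1); total 1.
Path Res→v2→Out (+1); total 2.
Path Res→v3→Out (+1); total 3.
Path Res→v5→Out (+1); total 4.
Path Res→v6→Out (+1); total 5.
No residual Res→Out path; max flow = 5.
Certifying cut of size 5: {Res→Out, Res→v2, Res→v3, Res→v5, Res→v6}.

5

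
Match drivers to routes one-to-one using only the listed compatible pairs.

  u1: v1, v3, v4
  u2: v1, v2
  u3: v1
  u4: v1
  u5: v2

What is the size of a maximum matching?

3

Unit-capacity flow: source→left, listed edges, right→sink; max matching = max flow.
Augmenting path u1→v1 (+1); matched 1.
Augmenting path u2→v2 (+1); matched 2.
Augmenting path u3→v1→u1→v3 (+1); matched 3.
No augmenting path remains; maximum matching = 3.
König certificate: {u1, v1, v2} is a vertex cover of size 3 (every listed pair touches it), so no matching can be larger.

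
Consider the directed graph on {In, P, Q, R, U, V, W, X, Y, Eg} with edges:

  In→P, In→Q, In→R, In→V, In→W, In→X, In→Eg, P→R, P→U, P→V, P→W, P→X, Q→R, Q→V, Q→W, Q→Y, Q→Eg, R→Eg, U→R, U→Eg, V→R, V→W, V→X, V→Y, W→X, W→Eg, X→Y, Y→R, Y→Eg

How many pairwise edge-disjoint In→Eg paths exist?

Assign every edge capacity 1; by Menger, the answer equals the max flow.
Path In→Eg (+1); total 1.
Path In→Q→Eg (+1); total 2.
Path In→R→Eg (+1); total 3.
Path In→W→Eg (+1); total 4.
Path In→P→U→Eg (+1); total 5.
Path In→V→Y→Eg (+1); total 6.
No residual In→Eg path; max flow = 6.
Certifying cut of size 6: {In→Eg, In→P, In→Q, R→Eg, W→Eg, Y→Eg}.

6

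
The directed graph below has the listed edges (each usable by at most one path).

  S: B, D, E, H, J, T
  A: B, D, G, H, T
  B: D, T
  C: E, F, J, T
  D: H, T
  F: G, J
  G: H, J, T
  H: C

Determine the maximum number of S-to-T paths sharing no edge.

4

Assign every edge capacity 1; by Menger, the answer equals the max flow.
Path S→T (+1); total 1.
Path S→B→T (+1); total 2.
Path S→D→T (+1); total 3.
Path S→H→C→T (+1); total 4.
No residual S→T path; max flow = 4.
Certifying cut of size 4: {S→B, S→D, S→H, S→T}.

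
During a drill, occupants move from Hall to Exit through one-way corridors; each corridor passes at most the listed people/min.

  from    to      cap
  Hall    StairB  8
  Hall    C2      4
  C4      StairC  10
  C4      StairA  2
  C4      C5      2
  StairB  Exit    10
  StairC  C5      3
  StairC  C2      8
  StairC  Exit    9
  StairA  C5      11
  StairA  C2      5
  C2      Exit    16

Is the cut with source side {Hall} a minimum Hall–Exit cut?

Yes — it is a minimum cut (capacity 12).

Given cut capacity: 8 + 4 = 12.
Augment Hall→StairB→Exit: bottleneck 8, flow now 8.
Augment Hall→C2→Exit: bottleneck 4, flow now 12.
No augmenting path remains; maximum flow = 12.
Cut capacity 12 equals the max flow, so it is a minimum cut.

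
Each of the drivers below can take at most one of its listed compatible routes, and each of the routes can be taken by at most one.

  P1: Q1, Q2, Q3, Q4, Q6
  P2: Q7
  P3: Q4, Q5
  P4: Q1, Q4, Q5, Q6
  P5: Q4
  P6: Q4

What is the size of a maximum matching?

Unit-capacity flow: source→left, listed edges, right→sink; max matching = max flow.
Augmenting path P1→Q1 (+1); matched 1.
Augmenting path P2→Q7 (+1); matched 2.
Augmenting path P3→Q4 (+1); matched 3.
Augmenting path P4→Q5 (+1); matched 4.
Augmenting path P5→Q4→P3→Q5→P4→Q6 (+1); matched 5.
No augmenting path remains; maximum matching = 5.
König certificate: {P1, P2, P3, P4, Q4} is a vertex cover of size 5 (every listed pair touches it), so no matching can be larger.

5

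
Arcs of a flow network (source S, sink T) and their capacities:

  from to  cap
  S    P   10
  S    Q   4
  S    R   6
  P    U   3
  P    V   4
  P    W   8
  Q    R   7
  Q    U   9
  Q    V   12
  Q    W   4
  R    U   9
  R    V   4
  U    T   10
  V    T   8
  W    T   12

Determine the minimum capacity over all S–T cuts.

20

Augment S→P→U→T: bottleneck 3, flow now 3.
Augment S→P→V→T: bottleneck 4, flow now 7.
Augment S→P→W→T: bottleneck 3, flow now 10.
Augment S→Q→U→T: bottleneck 4, flow now 14.
Augment S→R→U→T: bottleneck 3, flow now 17.
Augment S→R→V→T: bottleneck 3, flow now 20.
No augmenting path remains; maximum flow = 20.
By max-flow min-cut, the minimum cut capacity equals the max flow.
In the residual graph, reachable from S: {S}.
Min-cut edges: S→P (10), S→Q (4), S→R (6); capacity 10 + 4 + 6 = 20.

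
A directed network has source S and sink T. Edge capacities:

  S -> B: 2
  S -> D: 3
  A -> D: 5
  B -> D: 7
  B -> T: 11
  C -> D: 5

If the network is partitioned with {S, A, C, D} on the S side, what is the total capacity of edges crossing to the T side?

2

Edges leaving {S, A, C, D}: S→B (2).
Cut capacity = 2 = 2.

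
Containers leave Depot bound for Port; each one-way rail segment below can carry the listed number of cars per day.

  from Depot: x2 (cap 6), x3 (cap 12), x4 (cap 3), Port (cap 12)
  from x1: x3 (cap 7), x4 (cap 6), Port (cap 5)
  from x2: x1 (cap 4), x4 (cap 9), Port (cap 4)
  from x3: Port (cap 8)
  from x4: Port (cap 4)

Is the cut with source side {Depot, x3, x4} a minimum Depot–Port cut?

Given cut capacity: 6 + 12 + 8 + 4 = 30.
Augment Depot→Port: bottleneck 12, flow now 12.
Augment Depot→x2→Port: bottleneck 4, flow now 16.
Augment Depot→x3→Port: bottleneck 8, flow now 24.
Augment Depot→x4→Port: bottleneck 3, flow now 27.
Augment Depot→x2→x1→Port: bottleneck 2, flow now 29.
No augmenting path remains; maximum flow = 29.
In the residual graph, reachable from Depot: {Depot, x3}.
Min-cut edges: Depot→x2 (6), Depot→x4 (3), Depot→Port (12), x3→Port (8); capacity 6 + 3 + 12 + 8 = 29.
Cut capacity 30 exceeds the max flow 29, so it is not minimum.

No — its capacity is 30, but the minimum cut has capacity 29.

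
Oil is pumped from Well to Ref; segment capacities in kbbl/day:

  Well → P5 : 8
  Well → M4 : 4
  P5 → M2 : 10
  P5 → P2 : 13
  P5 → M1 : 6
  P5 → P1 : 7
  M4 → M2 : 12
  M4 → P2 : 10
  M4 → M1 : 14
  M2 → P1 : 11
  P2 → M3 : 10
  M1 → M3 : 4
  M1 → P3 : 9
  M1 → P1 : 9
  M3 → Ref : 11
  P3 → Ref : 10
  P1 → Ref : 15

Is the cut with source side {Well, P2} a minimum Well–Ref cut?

No — its capacity is 22, but the minimum cut has capacity 12.

Given cut capacity: 8 + 4 + 10 = 22.
Augment Well→P5→P1→Ref: bottleneck 7, flow now 7.
Augment Well→P5→M2→P1→Ref: bottleneck 1, flow now 8.
Augment Well→M4→M2→P1→Ref: bottleneck 4, flow now 12.
No augmenting path remains; maximum flow = 12.
In the residual graph, reachable from Well: {Well}.
Min-cut edges: Well→P5 (8), Well→M4 (4); capacity 8 + 4 = 12.
Cut capacity 22 exceeds the max flow 12, so it is not minimum.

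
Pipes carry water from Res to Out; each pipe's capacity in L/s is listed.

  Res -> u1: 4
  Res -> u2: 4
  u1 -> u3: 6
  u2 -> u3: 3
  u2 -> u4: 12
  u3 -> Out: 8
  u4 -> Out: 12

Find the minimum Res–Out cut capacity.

8

Augment Res→u1→u3→Out: bottleneck 4, flow now 4.
Augment Res→u2→u3→Out: bottleneck 3, flow now 7.
Augment Res→u2→u4→Out: bottleneck 1, flow now 8.
No augmenting path remains; maximum flow = 8.
By max-flow min-cut, the minimum cut capacity equals the max flow.
In the residual graph, reachable from Res: {Res}.
Min-cut edges: Res→u1 (4), Res→u2 (4); capacity 4 + 4 = 8.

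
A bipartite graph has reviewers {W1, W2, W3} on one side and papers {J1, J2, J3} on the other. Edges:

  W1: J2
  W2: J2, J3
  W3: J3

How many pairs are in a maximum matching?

Unit-capacity flow: source→left, listed edges, right→sink; max matching = max flow.
Augmenting path W1→J2 (+1); matched 1.
Augmenting path W2→J3 (+1); matched 2.
No augmenting path remains; maximum matching = 2.
König certificate: {J2, J3} is a vertex cover of size 2 (every listed pair touches it), so no matching can be larger.

2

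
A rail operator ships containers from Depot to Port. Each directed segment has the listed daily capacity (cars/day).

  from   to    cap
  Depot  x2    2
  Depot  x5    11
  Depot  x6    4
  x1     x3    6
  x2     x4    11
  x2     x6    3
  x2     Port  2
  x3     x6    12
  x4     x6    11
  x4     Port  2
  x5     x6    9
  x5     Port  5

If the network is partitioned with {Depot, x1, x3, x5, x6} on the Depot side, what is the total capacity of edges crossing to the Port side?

Edges leaving {Depot, x1, x3, x5, x6}: Depot→x2 (2), x5→Port (5).
Cut capacity = 2 + 5 = 7.

7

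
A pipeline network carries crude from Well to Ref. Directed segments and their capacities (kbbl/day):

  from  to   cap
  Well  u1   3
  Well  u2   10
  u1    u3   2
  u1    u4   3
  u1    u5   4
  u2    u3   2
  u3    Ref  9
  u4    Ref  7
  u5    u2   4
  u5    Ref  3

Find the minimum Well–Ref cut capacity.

Augment Well→u1→u3→Ref: bottleneck 2, flow now 2.
Augment Well→u1→u4→Ref: bottleneck 1, flow now 3.
Augment Well→u2→u3→Ref: bottleneck 2, flow now 5.
No augmenting path remains; maximum flow = 5.
By max-flow min-cut, the minimum cut capacity equals the max flow.
In the residual graph, reachable from Well: {Well, u2}.
Min-cut edges: Well→u1 (3), u2→u3 (2); capacity 3 + 2 = 5.

5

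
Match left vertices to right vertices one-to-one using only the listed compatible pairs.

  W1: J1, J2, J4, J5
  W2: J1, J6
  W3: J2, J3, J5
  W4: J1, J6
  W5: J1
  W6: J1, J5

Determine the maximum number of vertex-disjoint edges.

Unit-capacity flow: source→left, listed edges, right→sink; max matching = max flow.
Augmenting path W1→J1 (+1); matched 1.
Augmenting path W2→J6 (+1); matched 2.
Augmenting path W3→J2 (+1); matched 3.
Augmenting path W6→J5 (+1); matched 4.
Augmenting path W4→J1→W1→J4 (+1); matched 5.
No augmenting path remains; maximum matching = 5.
König certificate: {W1, W3, W6, J1, J6} is a vertex cover of size 5 (every listed pair touches it), so no matching can be larger.

5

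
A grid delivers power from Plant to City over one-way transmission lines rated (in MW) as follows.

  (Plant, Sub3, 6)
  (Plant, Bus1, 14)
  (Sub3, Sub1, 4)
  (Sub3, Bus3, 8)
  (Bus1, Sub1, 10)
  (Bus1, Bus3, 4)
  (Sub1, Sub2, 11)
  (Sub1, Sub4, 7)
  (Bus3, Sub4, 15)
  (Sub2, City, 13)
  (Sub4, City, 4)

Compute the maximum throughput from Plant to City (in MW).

Augment Plant→Sub3→Sub1→Sub2→City: bottleneck 4, flow now 4.
Augment Plant→Sub3→Bus3→Sub4→City: bottleneck 2, flow now 6.
Augment Plant→Bus1→Sub1→Sub2→City: bottleneck 7, flow now 13.
Augment Plant→Bus1→Sub1→Sub4→City: bottleneck 2, flow now 15.
No augmenting path remains; maximum flow = 15.
In the residual graph, reachable from Plant: {Plant, Sub3, Bus1, Sub1, Bus3, Sub4}.
Min-cut edges: Sub1→Sub2 (11), Sub4→City (4); capacity 11 + 4 = 15.
This cut is saturated, so no flow can exceed 15.

15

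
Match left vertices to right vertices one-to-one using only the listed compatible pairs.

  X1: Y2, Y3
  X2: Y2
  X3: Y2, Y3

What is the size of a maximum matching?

Unit-capacity flow: source→left, listed edges, right→sink; max matching = max flow.
Augmenting path X1→Y2 (+1); matched 1.
Augmenting path X3→Y3 (+1); matched 2.
No augmenting path remains; maximum matching = 2.
König certificate: {Y2, Y3} is a vertex cover of size 2 (every listed pair touches it), so no matching can be larger.

2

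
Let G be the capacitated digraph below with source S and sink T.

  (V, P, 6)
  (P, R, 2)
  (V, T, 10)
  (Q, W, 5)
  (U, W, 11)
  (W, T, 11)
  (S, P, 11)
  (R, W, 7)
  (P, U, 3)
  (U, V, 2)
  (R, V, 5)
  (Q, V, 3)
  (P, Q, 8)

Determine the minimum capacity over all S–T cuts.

11

Augment S→P→Q→V→T: bottleneck 3, flow now 3.
Augment S→P→Q→W→T: bottleneck 5, flow now 8.
Augment S→P→R→V→T: bottleneck 2, flow now 10.
Augment S→P→U→V→T: bottleneck 1, flow now 11.
No augmenting path remains; maximum flow = 11.
By max-flow min-cut, the minimum cut capacity equals the max flow.
In the residual graph, reachable from S: {S}.
Min-cut edges: S→P (11); capacity 11 = 11.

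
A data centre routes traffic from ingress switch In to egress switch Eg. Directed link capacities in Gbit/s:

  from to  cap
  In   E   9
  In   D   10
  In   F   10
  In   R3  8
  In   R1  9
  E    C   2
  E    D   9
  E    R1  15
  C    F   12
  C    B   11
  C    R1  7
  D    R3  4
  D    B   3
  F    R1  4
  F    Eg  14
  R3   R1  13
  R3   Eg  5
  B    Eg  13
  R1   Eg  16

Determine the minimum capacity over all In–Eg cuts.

36

Augment In→F→Eg: bottleneck 10, flow now 10.
Augment In→R3→Eg: bottleneck 5, flow now 15.
Augment In→R1→Eg: bottleneck 9, flow now 24.
Augment In→E→R1→Eg: bottleneck 7, flow now 31.
Augment In→D→B→Eg: bottleneck 3, flow now 34.
Augment In→E→C→F→Eg: bottleneck 2, flow now 36.
No augmenting path remains; maximum flow = 36.
By max-flow min-cut, the minimum cut capacity equals the max flow.
In the residual graph, reachable from In: {In, E, D, R3, R1}.
Min-cut edges: In→F (10), E→C (2), D→B (3), R3→Eg (5), R1→Eg (16); capacity 10 + 2 + 3 + 5 + 16 = 36.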